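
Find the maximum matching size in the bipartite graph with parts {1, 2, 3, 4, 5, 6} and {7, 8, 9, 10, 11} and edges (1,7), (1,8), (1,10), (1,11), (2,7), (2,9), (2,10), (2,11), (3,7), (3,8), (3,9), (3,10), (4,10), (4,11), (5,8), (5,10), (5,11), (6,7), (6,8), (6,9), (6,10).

Step 1: List the neighbors of each left vertex:
  1: 7, 8, 10, 11
  2: 7, 9, 10, 11
  3: 7, 8, 9, 10
  4: 10, 11
  5: 8, 10, 11
  6: 7, 8, 9, 10

Step 2: Greedily match left vertices, then look for augmenting paths:
  Match 1 -- 7
  Match 2 -- 9
  Match 3 -- 8
  Match 4 -- 10
  Match 5 -- 11
  No augmenting path remains.

Step 3: Verify this is maximum:
  Matching size 5 = min(|L|, |R|) = min(6, 5), which is an upper bound, so this matching is maximum.

Maximum matching: {(1,7), (2,9), (3,8), (4,10), (5,11)}
Size: 5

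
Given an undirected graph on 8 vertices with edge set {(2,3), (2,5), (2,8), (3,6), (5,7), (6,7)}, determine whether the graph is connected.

Step 1: Build adjacency list from edges:
  1: (none)
  2: 3, 5, 8
  3: 2, 6
  4: (none)
  5: 2, 7
  6: 3, 7
  7: 5, 6
  8: 2

Step 2: Run BFS/DFS from vertex 1:
  Visited: {1}
  Reached 1 of 8 vertices

Step 3: Only 1 of 8 vertices reached. Graph is disconnected.
Connected components: {1}, {2, 3, 5, 6, 7, 8}, {4}
Answer: No, the graph is not connected (3 components).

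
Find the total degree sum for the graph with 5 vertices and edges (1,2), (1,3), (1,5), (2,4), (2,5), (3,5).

Step 1: Count edges incident to each vertex:
  deg(1) = 3 (neighbors: 2, 3, 5)
  deg(2) = 3 (neighbors: 1, 4, 5)
  deg(3) = 2 (neighbors: 1, 5)
  deg(4) = 1 (neighbors: 2)
  deg(5) = 3 (neighbors: 1, 2, 3)

Step 2: Sum all degrees:
  3 + 3 + 2 + 1 + 3 = 12

Verification: sum of degrees = 2 * |E| = 2 * 6 = 12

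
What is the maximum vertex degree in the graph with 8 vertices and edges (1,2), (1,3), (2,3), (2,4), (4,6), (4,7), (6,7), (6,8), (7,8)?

Step 1: Count edges incident to each vertex:
  deg(1) = 2 (neighbors: 2, 3)
  deg(2) = 3 (neighbors: 1, 3, 4)
  deg(3) = 2 (neighbors: 1, 2)
  deg(4) = 3 (neighbors: 2, 6, 7)
  deg(5) = 0 (neighbors: none)
  deg(6) = 3 (neighbors: 4, 7, 8)
  deg(7) = 3 (neighbors: 4, 6, 8)
  deg(8) = 2 (neighbors: 6, 7)

Step 2: Find maximum:
  max(2, 3, 2, 3, 0, 3, 3, 2) = 3 (vertex 2)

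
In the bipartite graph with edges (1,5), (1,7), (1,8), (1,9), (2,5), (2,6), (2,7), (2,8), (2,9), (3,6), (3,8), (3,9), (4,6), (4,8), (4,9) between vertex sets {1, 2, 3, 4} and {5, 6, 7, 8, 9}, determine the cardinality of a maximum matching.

Step 1: List the neighbors of each left vertex:
  1: 5, 7, 8, 9
  2: 5, 6, 7, 8, 9
  3: 6, 8, 9
  4: 6, 8, 9

Step 2: Greedily match left vertices, then look for augmenting paths:
  Match 1 -- 5
  Match 2 -- 6
  Match 3 -- 8
  Match 4 -- 9
  No augmenting path remains.

Step 3: Verify this is maximum:
  Matching size 4 = min(|L|, |R|) = min(4, 5), which is an upper bound, so this matching is maximum.

Maximum matching: {(1,5), (2,6), (3,8), (4,9)}
Size: 4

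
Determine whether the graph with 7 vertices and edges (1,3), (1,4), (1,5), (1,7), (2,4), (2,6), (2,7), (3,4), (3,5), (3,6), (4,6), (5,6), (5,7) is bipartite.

Step 1: Attempt 2-coloring using BFS:
  Start at vertex 1, assign color 0
  Color vertex 3 with color 1 (neighbor of 1)
  Color vertex 4 with color 1 (neighbor of 1)
  Color vertex 5 with color 1 (neighbor of 1)
  Color vertex 7 with color 1 (neighbor of 1)

Step 2: Conflict found! Vertices 3 and 4 are adjacent but have the same color.
This means the graph contains an odd cycle.

The graph is NOT bipartite.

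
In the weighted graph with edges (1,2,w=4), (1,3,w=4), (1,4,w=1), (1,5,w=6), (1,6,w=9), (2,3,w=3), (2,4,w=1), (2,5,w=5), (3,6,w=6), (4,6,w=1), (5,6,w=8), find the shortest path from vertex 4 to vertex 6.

Step 1: Build adjacency list with weights:
  1: 2(w=4), 3(w=4), 4(w=1), 5(w=6), 6(w=9)
  2: 1(w=4), 3(w=3), 4(w=1), 5(w=5)
  3: 1(w=4), 2(w=3), 6(w=6)
  4: 1(w=1), 2(w=1), 6(w=1)
  5: 1(w=6), 2(w=5), 6(w=8)
  6: 1(w=9), 3(w=6), 4(w=1), 5(w=8)

Step 2: Apply Dijkstra's algorithm from vertex 4:
  Visit vertex 4 (distance=0)
    Update dist[1] = 1
    Update dist[2] = 1
    Update dist[6] = 1
  Visit vertex 1 (distance=1)
    Update dist[3] = 5
    Update dist[5] = 7
  Visit vertex 2 (distance=1)
    Update dist[3] = 4
    Update dist[5] = 6
  Visit vertex 6 (distance=1)

Step 3: Shortest path: 4 -> 6
Total weight: 1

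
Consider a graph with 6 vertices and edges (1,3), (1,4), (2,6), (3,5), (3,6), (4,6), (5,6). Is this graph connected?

Step 1: Build adjacency list from edges:
  1: 3, 4
  2: 6
  3: 1, 5, 6
  4: 1, 6
  5: 3, 6
  6: 2, 3, 4, 5

Step 2: Run BFS/DFS from vertex 1:
  Visited: {1, 3, 4, 5, 6, 2}
  Reached 6 of 6 vertices

Step 3: All 6 vertices reached from vertex 1, so the graph is connected.
Answer: Yes, the graph is connected.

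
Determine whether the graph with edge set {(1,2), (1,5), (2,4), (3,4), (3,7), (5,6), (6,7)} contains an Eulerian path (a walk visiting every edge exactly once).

Step 1: Find the degree of each vertex:
  deg(1) = 2
  deg(2) = 2
  deg(3) = 2
  deg(4) = 2
  deg(5) = 2
  deg(6) = 2
  deg(7) = 2

Step 2: Count vertices with odd degree:
  All vertices have even degree (0 odd-degree vertices)

Step 3: Apply Euler's theorem:
  - Eulerian circuit exists iff graph is connected and all vertices have even degree
  - Eulerian path exists iff graph is connected and has 0 or 2 odd-degree vertices

Graph is connected with 0 odd-degree vertices.
Both Eulerian circuit and Eulerian path exist.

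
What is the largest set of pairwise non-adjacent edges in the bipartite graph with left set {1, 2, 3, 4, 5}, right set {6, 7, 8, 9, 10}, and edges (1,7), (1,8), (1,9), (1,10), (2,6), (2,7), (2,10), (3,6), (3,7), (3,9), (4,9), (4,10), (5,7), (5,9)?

Step 1: List the neighbors of each left vertex:
  1: 7, 8, 9, 10
  2: 6, 7, 10
  3: 6, 7, 9
  4: 9, 10
  5: 7, 9

Step 2: Greedily match left vertices, then look for augmenting paths:
  Match 1 -- 8
  Match 2 -- 6
  Match 3 -- 9
  Match 4 -- 10
  Match 5 -- 7
  No augmenting path remains.

Step 3: Verify this is maximum:
  Matching size 5 = min(|L|, |R|) = min(5, 5), which is an upper bound, so this matching is maximum.

Maximum matching: {(1,8), (2,6), (3,9), (4,10), (5,7)}
Size: 5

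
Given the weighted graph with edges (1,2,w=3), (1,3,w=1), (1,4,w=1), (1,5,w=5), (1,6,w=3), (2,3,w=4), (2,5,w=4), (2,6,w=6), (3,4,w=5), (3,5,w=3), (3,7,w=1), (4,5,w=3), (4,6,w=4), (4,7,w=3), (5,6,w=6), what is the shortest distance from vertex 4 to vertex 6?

Step 1: Build adjacency list with weights:
  1: 2(w=3), 3(w=1), 4(w=1), 5(w=5), 6(w=3)
  2: 1(w=3), 3(w=4), 5(w=4), 6(w=6)
  3: 1(w=1), 2(w=4), 4(w=5), 5(w=3), 7(w=1)
  4: 1(w=1), 3(w=5), 5(w=3), 6(w=4), 7(w=3)
  5: 1(w=5), 2(w=4), 3(w=3), 4(w=3), 6(w=6)
  6: 1(w=3), 2(w=6), 4(w=4), 5(w=6)
  7: 3(w=1), 4(w=3)

Step 2: Apply Dijkstra's algorithm from vertex 4:
  Visit vertex 4 (distance=0)
    Update dist[1] = 1
    Update dist[3] = 5
    Update dist[5] = 3
    Update dist[6] = 4
    Update dist[7] = 3
  Visit vertex 1 (distance=1)
    Update dist[2] = 4
    Update dist[3] = 2
  Visit vertex 3 (distance=2)
  Visit vertex 5 (distance=3)
  Visit vertex 7 (distance=3)
  Visit vertex 2 (distance=4)
  Visit vertex 6 (distance=4)

Step 3: Shortest path: 4 -> 6
Total weight: 4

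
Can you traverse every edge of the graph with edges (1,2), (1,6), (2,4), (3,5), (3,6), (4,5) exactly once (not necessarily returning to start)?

Step 1: Find the degree of each vertex:
  deg(1) = 2
  deg(2) = 2
  deg(3) = 2
  deg(4) = 2
  deg(5) = 2
  deg(6) = 2

Step 2: Count vertices with odd degree:
  All vertices have even degree (0 odd-degree vertices)

Step 3: Apply Euler's theorem:
  - Eulerian circuit exists iff graph is connected and all vertices have even degree
  - Eulerian path exists iff graph is connected and has 0 or 2 odd-degree vertices

Graph is connected with 0 odd-degree vertices.
Both Eulerian circuit and Eulerian path exist.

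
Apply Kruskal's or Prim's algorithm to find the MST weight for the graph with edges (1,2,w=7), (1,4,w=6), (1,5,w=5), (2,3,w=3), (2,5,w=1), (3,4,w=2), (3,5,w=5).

Apply Kruskal's algorithm (sort edges by weight, add if no cycle):

Sorted edges by weight:
  (2,5) w=1
  (3,4) w=2
  (2,3) w=3
  (1,5) w=5
  (3,5) w=5
  (1,4) w=6
  (1,2) w=7

Add edge (2,5) w=1 -- no cycle. Running total: 1
Add edge (3,4) w=2 -- no cycle. Running total: 3
Add edge (2,3) w=3 -- no cycle. Running total: 6
Add edge (1,5) w=5 -- no cycle. Running total: 11

MST edges: (2,5,w=1), (3,4,w=2), (2,3,w=3), (1,5,w=5)
Total MST weight: 1 + 2 + 3 + 5 = 11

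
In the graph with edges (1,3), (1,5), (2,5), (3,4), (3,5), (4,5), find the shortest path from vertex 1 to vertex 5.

Step 1: Build adjacency list:
  1: 3, 5
  2: 5
  3: 1, 4, 5
  4: 3, 5
  5: 1, 2, 3, 4

Step 2: BFS from vertex 1 to find shortest path to 5:
  vertex 3 reached at distance 1
  vertex 5 reached at distance 1

Step 3: Shortest path: 1 -> 5
Path length: 1 edge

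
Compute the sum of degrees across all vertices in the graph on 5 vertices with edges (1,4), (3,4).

Step 1: Count edges incident to each vertex:
  deg(1) = 1 (neighbors: 4)
  deg(2) = 0 (neighbors: none)
  deg(3) = 1 (neighbors: 4)
  deg(4) = 2 (neighbors: 1, 3)
  deg(5) = 0 (neighbors: none)

Step 2: Sum all degrees:
  1 + 0 + 1 + 2 + 0 = 4

Verification: sum of degrees = 2 * |E| = 2 * 2 = 4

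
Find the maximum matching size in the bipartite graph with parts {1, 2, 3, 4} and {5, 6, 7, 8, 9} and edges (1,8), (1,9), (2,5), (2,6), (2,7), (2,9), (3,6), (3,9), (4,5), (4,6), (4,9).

Step 1: List the neighbors of each left vertex:
  1: 8, 9
  2: 5, 6, 7, 9
  3: 6, 9
  4: 5, 6, 9

Step 2: Greedily match left vertices, then look for augmenting paths:
  Match 1 -- 8
  Match 2 -- 5
  Match 3 -- 6
  Match 4 -- 9
  No augmenting path remains.

Step 3: Verify this is maximum:
  Matching size 4 = min(|L|, |R|) = min(4, 5), which is an upper bound, so this matching is maximum.

Maximum matching: {(1,8), (2,5), (3,6), (4,9)}
Size: 4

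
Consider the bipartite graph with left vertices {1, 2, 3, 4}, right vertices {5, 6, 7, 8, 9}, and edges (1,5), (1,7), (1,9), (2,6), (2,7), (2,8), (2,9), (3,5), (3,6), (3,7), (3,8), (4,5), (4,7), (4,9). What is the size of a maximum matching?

Step 1: List the neighbors of each left vertex:
  1: 5, 7, 9
  2: 6, 7, 8, 9
  3: 5, 6, 7, 8
  4: 5, 7, 9

Step 2: Greedily match left vertices, then look for augmenting paths:
  Match 1 -- 5
  Match 2 -- 6
  Match 3 -- 7
  Match 4 -- 9
  No augmenting path remains.

Step 3: Verify this is maximum:
  Matching size 4 = min(|L|, |R|) = min(4, 5), which is an upper bound, so this matching is maximum.

Maximum matching: {(1,5), (2,6), (3,7), (4,9)}
Size: 4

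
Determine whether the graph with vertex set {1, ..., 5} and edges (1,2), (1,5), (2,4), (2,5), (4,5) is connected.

Step 1: Build adjacency list from edges:
  1: 2, 5
  2: 1, 4, 5
  3: (none)
  4: 2, 5
  5: 1, 2, 4

Step 2: Run BFS/DFS from vertex 1:
  Visited: {1, 2, 5, 4}
  Reached 4 of 5 vertices

Step 3: Only 4 of 5 vertices reached. Graph is disconnected.
Connected components: {1, 2, 4, 5}, {3}
Answer: No, the graph is not connected (2 components).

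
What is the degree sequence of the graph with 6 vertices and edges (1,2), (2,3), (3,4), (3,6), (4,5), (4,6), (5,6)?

Step 1: Count edges incident to each vertex:
  deg(1) = 1 (neighbors: 2)
  deg(2) = 2 (neighbors: 1, 3)
  deg(3) = 3 (neighbors: 2, 4, 6)
  deg(4) = 3 (neighbors: 3, 5, 6)
  deg(5) = 2 (neighbors: 4, 6)
  deg(6) = 3 (neighbors: 3, 4, 5)

Step 2: Sort degrees in non-increasing order:
  Degrees: [1, 2, 3, 3, 2, 3] -> sorted: [3, 3, 3, 2, 2, 1]

Degree sequence: [3, 3, 3, 2, 2, 1]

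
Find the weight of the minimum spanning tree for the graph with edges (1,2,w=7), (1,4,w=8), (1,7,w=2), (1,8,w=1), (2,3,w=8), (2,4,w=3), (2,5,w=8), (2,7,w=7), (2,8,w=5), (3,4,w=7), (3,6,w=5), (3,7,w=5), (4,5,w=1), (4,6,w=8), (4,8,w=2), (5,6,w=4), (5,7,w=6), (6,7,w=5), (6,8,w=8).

Apply Kruskal's algorithm (sort edges by weight, add if no cycle):

Sorted edges by weight:
  (1,8) w=1
  (4,5) w=1
  (1,7) w=2
  (4,8) w=2
  (2,4) w=3
  (5,6) w=4
  (2,8) w=5
  (3,6) w=5
  (3,7) w=5
  (6,7) w=5
  (5,7) w=6
  (1,2) w=7
  (2,7) w=7
  (3,4) w=7
  (1,4) w=8
  (2,3) w=8
  (2,5) w=8
  (4,6) w=8
  (6,8) w=8

Add edge (1,8) w=1 -- no cycle. Running total: 1
Add edge (4,5) w=1 -- no cycle. Running total: 2
Add edge (1,7) w=2 -- no cycle. Running total: 4
Add edge (4,8) w=2 -- no cycle. Running total: 6
Add edge (2,4) w=3 -- no cycle. Running total: 9
Add edge (5,6) w=4 -- no cycle. Running total: 13
Skip edge (2,8) w=5 -- would create cycle
Add edge (3,6) w=5 -- no cycle. Running total: 18

MST edges: (1,8,w=1), (4,5,w=1), (1,7,w=2), (4,8,w=2), (2,4,w=3), (5,6,w=4), (3,6,w=5)
Total MST weight: 1 + 1 + 2 + 2 + 3 + 4 + 5 = 18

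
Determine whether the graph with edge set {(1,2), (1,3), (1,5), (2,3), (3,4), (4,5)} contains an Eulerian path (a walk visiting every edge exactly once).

Step 1: Find the degree of each vertex:
  deg(1) = 3
  deg(2) = 2
  deg(3) = 3
  deg(4) = 2
  deg(5) = 2

Step 2: Count vertices with odd degree:
  Odd-degree vertices: 1, 3 (2 total)

Step 3: Apply Euler's theorem:
  - Eulerian circuit exists iff graph is connected and all vertices have even degree
  - Eulerian path exists iff graph is connected and has 0 or 2 odd-degree vertices

Graph is connected with exactly 2 odd-degree vertices (1, 3).
Eulerian path exists (starting and ending at the odd-degree vertices), but no Eulerian circuit.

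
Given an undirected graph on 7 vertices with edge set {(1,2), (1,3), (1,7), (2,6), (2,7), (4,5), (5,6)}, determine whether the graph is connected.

Step 1: Build adjacency list from edges:
  1: 2, 3, 7
  2: 1, 6, 7
  3: 1
  4: 5
  5: 4, 6
  6: 2, 5
  7: 1, 2

Step 2: Run BFS/DFS from vertex 1:
  Visited: {1, 2, 3, 7, 6, 5, 4}
  Reached 7 of 7 vertices

Step 3: All 7 vertices reached from vertex 1, so the graph is connected.
Answer: Yes, the graph is connected.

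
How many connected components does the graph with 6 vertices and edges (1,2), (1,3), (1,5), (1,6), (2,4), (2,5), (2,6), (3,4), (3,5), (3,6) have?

Step 1: Build adjacency list from edges:
  1: 2, 3, 5, 6
  2: 1, 4, 5, 6
  3: 1, 4, 5, 6
  4: 2, 3
  5: 1, 2, 3
  6: 1, 2, 3

Step 2: Run BFS/DFS from vertex 1:
  Visited: {1, 2, 3, 5, 6, 4}
  Reached 6 of 6 vertices

Step 3: All 6 vertices reached from vertex 1, so the graph is connected.
Number of connected components: 1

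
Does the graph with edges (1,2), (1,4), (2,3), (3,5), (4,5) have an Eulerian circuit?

Step 1: Find the degree of each vertex:
  deg(1) = 2
  deg(2) = 2
  deg(3) = 2
  deg(4) = 2
  deg(5) = 2

Step 2: Count vertices with odd degree:
  All vertices have even degree (0 odd-degree vertices)

Step 3: Apply Euler's theorem:
  - Eulerian circuit exists iff graph is connected and all vertices have even degree
  - Eulerian path exists iff graph is connected and has 0 or 2 odd-degree vertices

Graph is connected with 0 odd-degree vertices.
Both Eulerian circuit and Eulerian path exist.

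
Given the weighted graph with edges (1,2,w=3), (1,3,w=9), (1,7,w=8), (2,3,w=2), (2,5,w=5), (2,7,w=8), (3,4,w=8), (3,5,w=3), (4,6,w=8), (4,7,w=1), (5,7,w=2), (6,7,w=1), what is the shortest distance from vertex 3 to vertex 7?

Step 1: Build adjacency list with weights:
  1: 2(w=3), 3(w=9), 7(w=8)
  2: 1(w=3), 3(w=2), 5(w=5), 7(w=8)
  3: 1(w=9), 2(w=2), 4(w=8), 5(w=3)
  4: 3(w=8), 6(w=8), 7(w=1)
  5: 2(w=5), 3(w=3), 7(w=2)
  6: 4(w=8), 7(w=1)
  7: 1(w=8), 2(w=8), 4(w=1), 5(w=2), 6(w=1)

Step 2: Apply Dijkstra's algorithm from vertex 3:
  Visit vertex 3 (distance=0)
    Update dist[1] = 9
    Update dist[2] = 2
    Update dist[4] = 8
    Update dist[5] = 3
  Visit vertex 2 (distance=2)
    Update dist[1] = 5
    Update dist[7] = 10
  Visit vertex 5 (distance=3)
    Update dist[7] = 5
  Visit vertex 1 (distance=5)
  Visit vertex 7 (distance=5)
    Update dist[4] = 6
    Update dist[6] = 6

Step 3: Shortest path: 3 -> 5 -> 7
Total weight: 3 + 2 = 5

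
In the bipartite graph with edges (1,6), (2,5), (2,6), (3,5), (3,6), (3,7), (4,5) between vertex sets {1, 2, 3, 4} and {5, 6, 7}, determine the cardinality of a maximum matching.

Step 1: List the neighbors of each left vertex:
  1: 6
  2: 5, 6
  3: 5, 6, 7
  4: 5

Step 2: Greedily match left vertices, then look for augmenting paths:
  Match 1 -- 6
  Match 2 -- 5
  Match 3 -- 7
  No augmenting path remains.

Step 3: Verify this is maximum:
  Matching size 3 = min(|L|, |R|) = min(4, 3), which is an upper bound, so this matching is maximum.

Maximum matching: {(1,6), (2,5), (3,7)}
Size: 3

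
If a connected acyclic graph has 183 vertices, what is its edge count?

A tree on n vertices always has exactly n - 1 edges.
For n = 183: edges = 183 - 1 = 182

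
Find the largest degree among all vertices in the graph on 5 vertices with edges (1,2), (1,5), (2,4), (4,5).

Step 1: Count edges incident to each vertex:
  deg(1) = 2 (neighbors: 2, 5)
  deg(2) = 2 (neighbors: 1, 4)
  deg(3) = 0 (neighbors: none)
  deg(4) = 2 (neighbors: 2, 5)
  deg(5) = 2 (neighbors: 1, 4)

Step 2: Find maximum:
  max(2, 2, 0, 2, 2) = 2 (vertex 1)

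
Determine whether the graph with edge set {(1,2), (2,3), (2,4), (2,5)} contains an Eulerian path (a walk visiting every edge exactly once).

Step 1: Find the degree of each vertex:
  deg(1) = 1
  deg(2) = 4
  deg(3) = 1
  deg(4) = 1
  deg(5) = 1

Step 2: Count vertices with odd degree:
  Odd-degree vertices: 1, 3, 4, 5 (4 total)

Step 3: Apply Euler's theorem:
  - Eulerian circuit exists iff graph is connected and all vertices have even degree
  - Eulerian path exists iff graph is connected and has 0 or 2 odd-degree vertices

Graph has 4 odd-degree vertices (need 0 or 2).
Neither Eulerian path nor Eulerian circuit exists.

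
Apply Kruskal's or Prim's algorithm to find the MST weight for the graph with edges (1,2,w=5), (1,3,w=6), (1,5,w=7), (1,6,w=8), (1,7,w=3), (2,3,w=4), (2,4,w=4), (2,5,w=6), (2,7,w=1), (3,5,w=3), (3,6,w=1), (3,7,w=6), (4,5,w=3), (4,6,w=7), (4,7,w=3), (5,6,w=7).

Apply Kruskal's algorithm (sort edges by weight, add if no cycle):

Sorted edges by weight:
  (2,7) w=1
  (3,6) w=1
  (1,7) w=3
  (3,5) w=3
  (4,7) w=3
  (4,5) w=3
  (2,3) w=4
  (2,4) w=4
  (1,2) w=5
  (1,3) w=6
  (2,5) w=6
  (3,7) w=6
  (1,5) w=7
  (4,6) w=7
  (5,6) w=7
  (1,6) w=8

Add edge (2,7) w=1 -- no cycle. Running total: 1
Add edge (3,6) w=1 -- no cycle. Running total: 2
Add edge (1,7) w=3 -- no cycle. Running total: 5
Add edge (3,5) w=3 -- no cycle. Running total: 8
Add edge (4,7) w=3 -- no cycle. Running total: 11
Add edge (4,5) w=3 -- no cycle. Running total: 14

MST edges: (2,7,w=1), (3,6,w=1), (1,7,w=3), (3,5,w=3), (4,7,w=3), (4,5,w=3)
Total MST weight: 1 + 1 + 3 + 3 + 3 + 3 = 14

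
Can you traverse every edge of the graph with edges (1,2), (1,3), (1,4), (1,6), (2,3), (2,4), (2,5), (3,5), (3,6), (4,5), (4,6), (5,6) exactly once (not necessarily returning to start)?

Step 1: Find the degree of each vertex:
  deg(1) = 4
  deg(2) = 4
  deg(3) = 4
  deg(4) = 4
  deg(5) = 4
  deg(6) = 4

Step 2: Count vertices with odd degree:
  All vertices have even degree (0 odd-degree vertices)

Step 3: Apply Euler's theorem:
  - Eulerian circuit exists iff graph is connected and all vertices have even degree
  - Eulerian path exists iff graph is connected and has 0 or 2 odd-degree vertices

Graph is connected with 0 odd-degree vertices.
Both Eulerian circuit and Eulerian path exist.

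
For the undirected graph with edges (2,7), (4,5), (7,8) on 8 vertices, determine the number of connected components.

Step 1: Build adjacency list from edges:
  1: (none)
  2: 7
  3: (none)
  4: 5
  5: 4
  6: (none)
  7: 2, 8
  8: 7

Step 2: Run BFS/DFS from vertex 1:
  Visited: {1}
  Reached 1 of 8 vertices

Step 3: Only 1 of 8 vertices reached. Graph is disconnected.
Connected components: {1}, {2, 7, 8}, {3}, {4, 5}, {6}
Number of connected components: 5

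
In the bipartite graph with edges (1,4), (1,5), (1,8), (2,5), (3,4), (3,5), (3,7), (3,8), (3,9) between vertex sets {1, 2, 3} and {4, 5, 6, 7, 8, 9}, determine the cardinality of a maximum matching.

Step 1: List the neighbors of each left vertex:
  1: 4, 5, 8
  2: 5
  3: 4, 5, 7, 8, 9

Step 2: Greedily match left vertices, then look for augmenting paths:
  Match 1 -- 4
  Match 2 -- 5
  Match 3 -- 7
  No augmenting path remains.

Step 3: Verify this is maximum:
  Matching size 3 = min(|L|, |R|) = min(3, 6), which is an upper bound, so this matching is maximum.

Maximum matching: {(1,4), (2,5), (3,7)}
Size: 3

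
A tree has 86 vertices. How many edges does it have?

A tree on n vertices always has exactly n - 1 edges.
For n = 86: edges = 86 - 1 = 85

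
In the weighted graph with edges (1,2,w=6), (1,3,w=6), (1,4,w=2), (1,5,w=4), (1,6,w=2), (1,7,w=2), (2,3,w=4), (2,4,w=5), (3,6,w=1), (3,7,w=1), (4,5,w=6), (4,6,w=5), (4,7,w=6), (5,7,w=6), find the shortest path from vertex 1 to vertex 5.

Step 1: Build adjacency list with weights:
  1: 2(w=6), 3(w=6), 4(w=2), 5(w=4), 6(w=2), 7(w=2)
  2: 1(w=6), 3(w=4), 4(w=5)
  3: 1(w=6), 2(w=4), 6(w=1), 7(w=1)
  4: 1(w=2), 2(w=5), 5(w=6), 6(w=5), 7(w=6)
  5: 1(w=4), 4(w=6), 7(w=6)
  6: 1(w=2), 3(w=1), 4(w=5)
  7: 1(w=2), 3(w=1), 4(w=6), 5(w=6)

Step 2: Apply Dijkstra's algorithm from vertex 1:
  Visit vertex 1 (distance=0)
    Update dist[2] = 6
    Update dist[3] = 6
    Update dist[4] = 2
    Update dist[5] = 4
    Update dist[6] = 2
    Update dist[7] = 2
  Visit vertex 4 (distance=2)
  Visit vertex 6 (distance=2)
    Update dist[3] = 3
  Visit vertex 7 (distance=2)
  Visit vertex 3 (distance=3)
  Visit vertex 5 (distance=4)

Step 3: Shortest path: 1 -> 5
Total weight: 4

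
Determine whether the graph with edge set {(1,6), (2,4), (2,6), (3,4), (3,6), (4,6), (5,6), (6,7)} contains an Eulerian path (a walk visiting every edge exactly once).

Step 1: Find the degree of each vertex:
  deg(1) = 1
  deg(2) = 2
  deg(3) = 2
  deg(4) = 3
  deg(5) = 1
  deg(6) = 6
  deg(7) = 1

Step 2: Count vertices with odd degree:
  Odd-degree vertices: 1, 4, 5, 7 (4 total)

Step 3: Apply Euler's theorem:
  - Eulerian circuit exists iff graph is connected and all vertices have even degree
  - Eulerian path exists iff graph is connected and has 0 or 2 odd-degree vertices

Graph has 4 odd-degree vertices (need 0 or 2).
Neither Eulerian path nor Eulerian circuit exists.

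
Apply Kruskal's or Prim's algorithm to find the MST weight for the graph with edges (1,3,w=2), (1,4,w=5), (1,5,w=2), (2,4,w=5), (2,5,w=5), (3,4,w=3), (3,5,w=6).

Apply Kruskal's algorithm (sort edges by weight, add if no cycle):

Sorted edges by weight:
  (1,3) w=2
  (1,5) w=2
  (3,4) w=3
  (1,4) w=5
  (2,4) w=5
  (2,5) w=5
  (3,5) w=6

Add edge (1,3) w=2 -- no cycle. Running total: 2
Add edge (1,5) w=2 -- no cycle. Running total: 4
Add edge (3,4) w=3 -- no cycle. Running total: 7
Skip edge (1,4) w=5 -- would create cycle
Add edge (2,4) w=5 -- no cycle. Running total: 12

MST edges: (1,3,w=2), (1,5,w=2), (3,4,w=3), (2,4,w=5)
Total MST weight: 2 + 2 + 3 + 5 = 12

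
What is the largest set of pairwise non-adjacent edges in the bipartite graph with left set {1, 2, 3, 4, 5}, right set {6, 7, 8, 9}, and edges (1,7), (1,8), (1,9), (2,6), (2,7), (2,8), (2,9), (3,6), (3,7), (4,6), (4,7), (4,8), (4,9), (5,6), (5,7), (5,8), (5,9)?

Step 1: List the neighbors of each left vertex:
  1: 7, 8, 9
  2: 6, 7, 8, 9
  3: 6, 7
  4: 6, 7, 8, 9
  5: 6, 7, 8, 9

Step 2: Greedily match left vertices, then look for augmenting paths:
  Match 1 -- 7
  Match 2 -- 6
  Match 4 -- 8
  Match 5 -- 9
  No augmenting path remains.

Step 3: Verify this is maximum:
  Matching size 4 = min(|L|, |R|) = min(5, 4), which is an upper bound, so this matching is maximum.

Maximum matching: {(1,7), (2,6), (4,8), (5,9)}
Size: 4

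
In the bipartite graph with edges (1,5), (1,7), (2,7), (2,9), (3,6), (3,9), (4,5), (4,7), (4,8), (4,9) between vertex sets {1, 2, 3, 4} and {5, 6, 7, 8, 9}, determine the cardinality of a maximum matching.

Step 1: List the neighbors of each left vertex:
  1: 5, 7
  2: 7, 9
  3: 6, 9
  4: 5, 7, 8, 9

Step 2: Greedily match left vertices, then look for augmenting paths:
  Match 1 -- 5
  Match 2 -- 7
  Match 3 -- 6
  Match 4 -- 8
  No augmenting path remains.

Step 3: Verify this is maximum:
  Matching size 4 = min(|L|, |R|) = min(4, 5), which is an upper bound, so this matching is maximum.

Maximum matching: {(1,5), (2,7), (3,6), (4,8)}
Size: 4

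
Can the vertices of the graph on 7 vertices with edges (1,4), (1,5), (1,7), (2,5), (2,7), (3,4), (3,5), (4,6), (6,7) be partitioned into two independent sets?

Step 1: Attempt 2-coloring using BFS:
  Start at vertex 1, assign color 0
  Color vertex 4 with color 1 (neighbor of 1)
  Color vertex 5 with color 1 (neighbor of 1)
  Color vertex 7 with color 1 (neighbor of 1)
  Color vertex 3 with color 0 (neighbor of 4)
  Color vertex 6 with color 0 (neighbor of 4)
  Color vertex 2 with color 0 (neighbor of 5)

Step 2: 2-coloring succeeded. No conflicts found.
  Set A (color 0): {1, 2, 3, 6}
  Set B (color 1): {4, 5, 7}

The graph is bipartite with partition {1, 2, 3, 6}, {4, 5, 7}.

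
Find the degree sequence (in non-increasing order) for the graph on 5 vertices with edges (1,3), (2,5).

Step 1: Count edges incident to each vertex:
  deg(1) = 1 (neighbors: 3)
  deg(2) = 1 (neighbors: 5)
  deg(3) = 1 (neighbors: 1)
  deg(4) = 0 (neighbors: none)
  deg(5) = 1 (neighbors: 2)

Step 2: Sort degrees in non-increasing order:
  Degrees: [1, 1, 1, 0, 1] -> sorted: [1, 1, 1, 1, 0]

Degree sequence: [1, 1, 1, 1, 0]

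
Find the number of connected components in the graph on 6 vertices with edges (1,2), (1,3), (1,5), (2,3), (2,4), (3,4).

Step 1: Build adjacency list from edges:
  1: 2, 3, 5
  2: 1, 3, 4
  3: 1, 2, 4
  4: 2, 3
  5: 1
  6: (none)

Step 2: Run BFS/DFS from vertex 1:
  Visited: {1, 2, 3, 5, 4}
  Reached 5 of 6 vertices

Step 3: Only 5 of 6 vertices reached. Graph is disconnected.
Connected components: {1, 2, 3, 4, 5}, {6}
Number of connected components: 2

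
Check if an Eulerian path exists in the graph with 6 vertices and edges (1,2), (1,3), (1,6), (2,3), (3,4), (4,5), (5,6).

Step 1: Find the degree of each vertex:
  deg(1) = 3
  deg(2) = 2
  deg(3) = 3
  deg(4) = 2
  deg(5) = 2
  deg(6) = 2

Step 2: Count vertices with odd degree:
  Odd-degree vertices: 1, 3 (2 total)

Step 3: Apply Euler's theorem:
  - Eulerian circuit exists iff graph is connected and all vertices have even degree
  - Eulerian path exists iff graph is connected and has 0 or 2 odd-degree vertices

Graph is connected with exactly 2 odd-degree vertices (1, 3).
Eulerian path exists (starting and ending at the odd-degree vertices), but no Eulerian circuit.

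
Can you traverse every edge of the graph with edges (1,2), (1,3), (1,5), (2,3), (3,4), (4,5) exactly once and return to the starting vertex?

Step 1: Find the degree of each vertex:
  deg(1) = 3
  deg(2) = 2
  deg(3) = 3
  deg(4) = 2
  deg(5) = 2

Step 2: Count vertices with odd degree:
  Odd-degree vertices: 1, 3 (2 total)

Step 3: Apply Euler's theorem:
  - Eulerian circuit exists iff graph is connected and all vertices have even degree
  - Eulerian path exists iff graph is connected and has 0 or 2 odd-degree vertices

Graph is connected with exactly 2 odd-degree vertices (1, 3).
Eulerian path exists (starting and ending at the odd-degree vertices), but no Eulerian circuit.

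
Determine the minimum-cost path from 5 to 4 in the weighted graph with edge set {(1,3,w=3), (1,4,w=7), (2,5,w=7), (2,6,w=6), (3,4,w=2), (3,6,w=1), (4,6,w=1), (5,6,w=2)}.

Step 1: Build adjacency list with weights:
  1: 3(w=3), 4(w=7)
  2: 5(w=7), 6(w=6)
  3: 1(w=3), 4(w=2), 6(w=1)
  4: 1(w=7), 3(w=2), 6(w=1)
  5: 2(w=7), 6(w=2)
  6: 2(w=6), 3(w=1), 4(w=1), 5(w=2)

Step 2: Apply Dijkstra's algorithm from vertex 5:
  Visit vertex 5 (distance=0)
    Update dist[2] = 7
    Update dist[6] = 2
  Visit vertex 6 (distance=2)
    Update dist[3] = 3
    Update dist[4] = 3
  Visit vertex 3 (distance=3)
    Update dist[1] = 6
  Visit vertex 4 (distance=3)

Step 3: Shortest path: 5 -> 6 -> 4
Total weight: 2 + 1 = 3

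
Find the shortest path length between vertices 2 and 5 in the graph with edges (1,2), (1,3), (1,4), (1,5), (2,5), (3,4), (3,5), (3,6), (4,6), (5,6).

Step 1: Build adjacency list:
  1: 2, 3, 4, 5
  2: 1, 5
  3: 1, 4, 5, 6
  4: 1, 3, 6
  5: 1, 2, 3, 6
  6: 3, 4, 5

Step 2: BFS from vertex 2 to find shortest path to 5:
  vertex 1 reached at distance 1
  vertex 5 reached at distance 1

Step 3: Shortest path: 2 -> 5
Path length: 1 edge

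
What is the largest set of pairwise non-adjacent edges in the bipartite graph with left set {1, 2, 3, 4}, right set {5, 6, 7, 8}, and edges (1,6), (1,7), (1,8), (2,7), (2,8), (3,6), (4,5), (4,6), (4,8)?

Step 1: List the neighbors of each left vertex:
  1: 6, 7, 8
  2: 7, 8
  3: 6
  4: 5, 6, 8

Step 2: Greedily match left vertices, then look for augmenting paths:
  Match 1 -- 8
  Match 2 -- 7
  Match 3 -- 6
  Match 4 -- 5
  No augmenting path remains.

Step 3: Verify this is maximum:
  Matching size 4 = min(|L|, |R|) = min(4, 4), which is an upper bound, so this matching is maximum.

Maximum matching: {(1,8), (2,7), (3,6), (4,5)}
Size: 4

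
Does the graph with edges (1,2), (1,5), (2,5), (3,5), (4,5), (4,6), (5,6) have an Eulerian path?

Step 1: Find the degree of each vertex:
  deg(1) = 2
  deg(2) = 2
  deg(3) = 1
  deg(4) = 2
  deg(5) = 5
  deg(6) = 2

Step 2: Count vertices with odd degree:
  Odd-degree vertices: 3, 5 (2 total)

Step 3: Apply Euler's theorem:
  - Eulerian circuit exists iff graph is connected and all vertices have even degree
  - Eulerian path exists iff graph is connected and has 0 or 2 odd-degree vertices

Graph is connected with exactly 2 odd-degree vertices (3, 5).
Eulerian path exists (starting and ending at the odd-degree vertices), but no Eulerian circuit.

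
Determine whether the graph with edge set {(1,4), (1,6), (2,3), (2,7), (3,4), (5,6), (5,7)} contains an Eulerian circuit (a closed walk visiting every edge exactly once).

Step 1: Find the degree of each vertex:
  deg(1) = 2
  deg(2) = 2
  deg(3) = 2
  deg(4) = 2
  deg(5) = 2
  deg(6) = 2
  deg(7) = 2

Step 2: Count vertices with odd degree:
  All vertices have even degree (0 odd-degree vertices)

Step 3: Apply Euler's theorem:
  - Eulerian circuit exists iff graph is connected and all vertices have even degree
  - Eulerian path exists iff graph is connected and has 0 or 2 odd-degree vertices

Graph is connected with 0 odd-degree vertices.
Both Eulerian circuit and Eulerian path exist.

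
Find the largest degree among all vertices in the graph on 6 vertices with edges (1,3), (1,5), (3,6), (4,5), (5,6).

Step 1: Count edges incident to each vertex:
  deg(1) = 2 (neighbors: 3, 5)
  deg(2) = 0 (neighbors: none)
  deg(3) = 2 (neighbors: 1, 6)
  deg(4) = 1 (neighbors: 5)
  deg(5) = 3 (neighbors: 1, 4, 6)
  deg(6) = 2 (neighbors: 3, 5)

Step 2: Find maximum:
  max(2, 0, 2, 1, 3, 2) = 3 (vertex 5)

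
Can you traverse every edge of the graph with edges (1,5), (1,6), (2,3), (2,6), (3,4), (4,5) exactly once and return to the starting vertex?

Step 1: Find the degree of each vertex:
  deg(1) = 2
  deg(2) = 2
  deg(3) = 2
  deg(4) = 2
  deg(5) = 2
  deg(6) = 2

Step 2: Count vertices with odd degree:
  All vertices have even degree (0 odd-degree vertices)

Step 3: Apply Euler's theorem:
  - Eulerian circuit exists iff graph is connected and all vertices have even degree
  - Eulerian path exists iff graph is connected and has 0 or 2 odd-degree vertices

Graph is connected with 0 odd-degree vertices.
Both Eulerian circuit and Eulerian path exist.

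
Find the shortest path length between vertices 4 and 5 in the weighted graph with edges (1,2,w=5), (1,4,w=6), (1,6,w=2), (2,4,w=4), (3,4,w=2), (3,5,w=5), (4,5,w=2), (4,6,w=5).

Step 1: Build adjacency list with weights:
  1: 2(w=5), 4(w=6), 6(w=2)
  2: 1(w=5), 4(w=4)
  3: 4(w=2), 5(w=5)
  4: 1(w=6), 2(w=4), 3(w=2), 5(w=2), 6(w=5)
  5: 3(w=5), 4(w=2)
  6: 1(w=2), 4(w=5)

Step 2: Apply Dijkstra's algorithm from vertex 4:
  Visit vertex 4 (distance=0)
    Update dist[1] = 6
    Update dist[2] = 4
    Update dist[3] = 2
    Update dist[5] = 2
    Update dist[6] = 5
  Visit vertex 3 (distance=2)
  Visit vertex 5 (distance=2)

Step 3: Shortest path: 4 -> 5
Total weight: 2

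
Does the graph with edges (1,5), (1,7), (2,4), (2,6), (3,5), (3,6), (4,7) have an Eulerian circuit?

Step 1: Find the degree of each vertex:
  deg(1) = 2
  deg(2) = 2
  deg(3) = 2
  deg(4) = 2
  deg(5) = 2
  deg(6) = 2
  deg(7) = 2

Step 2: Count vertices with odd degree:
  All vertices have even degree (0 odd-degree vertices)

Step 3: Apply Euler's theorem:
  - Eulerian circuit exists iff graph is connected and all vertices have even degree
  - Eulerian path exists iff graph is connected and has 0 or 2 odd-degree vertices

Graph is connected with 0 odd-degree vertices.
Both Eulerian circuit and Eulerian path exist.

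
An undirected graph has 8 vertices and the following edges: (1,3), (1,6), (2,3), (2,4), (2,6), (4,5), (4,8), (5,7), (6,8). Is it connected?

Step 1: Build adjacency list from edges:
  1: 3, 6
  2: 3, 4, 6
  3: 1, 2
  4: 2, 5, 8
  5: 4, 7
  6: 1, 2, 8
  7: 5
  8: 4, 6

Step 2: Run BFS/DFS from vertex 1:
  Visited: {1, 3, 6, 2, 8, 4, 5, 7}
  Reached 8 of 8 vertices

Step 3: All 8 vertices reached from vertex 1, so the graph is connected.
Answer: Yes, the graph is connected.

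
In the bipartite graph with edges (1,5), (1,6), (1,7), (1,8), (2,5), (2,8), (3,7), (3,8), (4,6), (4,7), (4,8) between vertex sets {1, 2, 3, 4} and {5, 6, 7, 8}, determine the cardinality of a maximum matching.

Step 1: List the neighbors of each left vertex:
  1: 5, 6, 7, 8
  2: 5, 8
  3: 7, 8
  4: 6, 7, 8

Step 2: Greedily match left vertices, then look for augmenting paths:
  Match 1 -- 5
  Match 2 -- 8
  Match 3 -- 7
  Match 4 -- 6
  No augmenting path remains.

Step 3: Verify this is maximum:
  Matching size 4 = min(|L|, |R|) = min(4, 4), which is an upper bound, so this matching is maximum.

Maximum matching: {(1,5), (2,8), (3,7), (4,6)}
Size: 4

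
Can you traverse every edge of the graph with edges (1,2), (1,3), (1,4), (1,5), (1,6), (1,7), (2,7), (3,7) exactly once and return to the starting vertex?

Step 1: Find the degree of each vertex:
  deg(1) = 6
  deg(2) = 2
  deg(3) = 2
  deg(4) = 1
  deg(5) = 1
  deg(6) = 1
  deg(7) = 3

Step 2: Count vertices with odd degree:
  Odd-degree vertices: 4, 5, 6, 7 (4 total)

Step 3: Apply Euler's theorem:
  - Eulerian circuit exists iff graph is connected and all vertices have even degree
  - Eulerian path exists iff graph is connected and has 0 or 2 odd-degree vertices

Graph has 4 odd-degree vertices (need 0 or 2).
Neither Eulerian path nor Eulerian circuit exists.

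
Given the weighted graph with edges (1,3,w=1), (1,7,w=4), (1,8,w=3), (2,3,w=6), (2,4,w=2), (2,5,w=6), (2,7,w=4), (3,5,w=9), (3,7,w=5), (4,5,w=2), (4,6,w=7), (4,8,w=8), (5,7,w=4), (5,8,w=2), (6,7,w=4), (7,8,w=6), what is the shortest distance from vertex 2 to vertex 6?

Step 1: Build adjacency list with weights:
  1: 3(w=1), 7(w=4), 8(w=3)
  2: 3(w=6), 4(w=2), 5(w=6), 7(w=4)
  3: 1(w=1), 2(w=6), 5(w=9), 7(w=5)
  4: 2(w=2), 5(w=2), 6(w=7), 8(w=8)
  5: 2(w=6), 3(w=9), 4(w=2), 7(w=4), 8(w=2)
  6: 4(w=7), 7(w=4)
  7: 1(w=4), 2(w=4), 3(w=5), 5(w=4), 6(w=4), 8(w=6)
  8: 1(w=3), 4(w=8), 5(w=2), 7(w=6)

Step 2: Apply Dijkstra's algorithm from vertex 2:
  Visit vertex 2 (distance=0)
    Update dist[3] = 6
    Update dist[4] = 2
    Update dist[5] = 6
    Update dist[7] = 4
  Visit vertex 4 (distance=2)
    Update dist[5] = 4
    Update dist[6] = 9
    Update dist[8] = 10
  Visit vertex 5 (distance=4)
    Update dist[8] = 6
  Visit vertex 7 (distance=4)
    Update dist[1] = 8
    Update dist[6] = 8
  Visit vertex 3 (distance=6)
    Update dist[1] = 7
  Visit vertex 8 (distance=6)
  Visit vertex 1 (distance=7)
  Visit vertex 6 (distance=8)

Step 3: Shortest path: 2 -> 7 -> 6
Total weight: 4 + 4 = 8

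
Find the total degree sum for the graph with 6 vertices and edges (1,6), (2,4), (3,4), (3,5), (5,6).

Step 1: Count edges incident to each vertex:
  deg(1) = 1 (neighbors: 6)
  deg(2) = 1 (neighbors: 4)
  deg(3) = 2 (neighbors: 4, 5)
  deg(4) = 2 (neighbors: 2, 3)
  deg(5) = 2 (neighbors: 3, 6)
  deg(6) = 2 (neighbors: 1, 5)

Step 2: Sum all degrees:
  1 + 1 + 2 + 2 + 2 + 2 = 10

Verification: sum of degrees = 2 * |E| = 2 * 5 = 10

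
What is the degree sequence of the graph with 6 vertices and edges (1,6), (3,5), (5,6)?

Step 1: Count edges incident to each vertex:
  deg(1) = 1 (neighbors: 6)
  deg(2) = 0 (neighbors: none)
  deg(3) = 1 (neighbors: 5)
  deg(4) = 0 (neighbors: none)
  deg(5) = 2 (neighbors: 3, 6)
  deg(6) = 2 (neighbors: 1, 5)

Step 2: Sort degrees in non-increasing order:
  Degrees: [1, 0, 1, 0, 2, 2] -> sorted: [2, 2, 1, 1, 0, 0]

Degree sequence: [2, 2, 1, 1, 0, 0]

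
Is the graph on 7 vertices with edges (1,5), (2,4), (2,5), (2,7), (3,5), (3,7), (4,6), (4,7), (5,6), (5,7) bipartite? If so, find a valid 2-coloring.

Step 1: Attempt 2-coloring using BFS:
  Start at vertex 1, assign color 0
  Color vertex 5 with color 1 (neighbor of 1)
  Color vertex 2 with color 0 (neighbor of 5)
  Color vertex 3 with color 0 (neighbor of 5)
  Color vertex 6 with color 0 (neighbor of 5)
  Color vertex 7 with color 0 (neighbor of 5)
  Color vertex 4 with color 1 (neighbor of 2)

Step 2: Conflict found! Vertices 2 and 7 are adjacent but have the same color.
This means the graph contains an odd cycle.

The graph is NOT bipartite.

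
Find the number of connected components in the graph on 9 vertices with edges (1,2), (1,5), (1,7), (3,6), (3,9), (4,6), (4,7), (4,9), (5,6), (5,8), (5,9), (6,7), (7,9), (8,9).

Step 1: Build adjacency list from edges:
  1: 2, 5, 7
  2: 1
  3: 6, 9
  4: 6, 7, 9
  5: 1, 6, 8, 9
  6: 3, 4, 5, 7
  7: 1, 4, 6, 9
  8: 5, 9
  9: 3, 4, 5, 7, 8

Step 2: Run BFS/DFS from vertex 1:
  Visited: {1, 2, 5, 7, 6, 8, 9, 4, 3}
  Reached 9 of 9 vertices

Step 3: All 9 vertices reached from vertex 1, so the graph is connected.
Number of connected components: 1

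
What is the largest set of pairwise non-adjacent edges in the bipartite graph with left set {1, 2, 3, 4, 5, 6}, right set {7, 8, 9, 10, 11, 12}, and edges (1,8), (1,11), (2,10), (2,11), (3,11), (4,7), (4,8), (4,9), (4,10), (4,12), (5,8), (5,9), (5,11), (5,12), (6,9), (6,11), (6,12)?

Step 1: List the neighbors of each left vertex:
  1: 8, 11
  2: 10, 11
  3: 11
  4: 7, 8, 9, 10, 12
  5: 8, 9, 11, 12
  6: 9, 11, 12

Step 2: Greedily match left vertices, then look for augmenting paths:
  Match 1 -- 8
  Match 2 -- 10
  Match 3 -- 11
  Match 4 -- 7
  Match 5 -- 9
  Match 6 -- 12
  No augmenting path remains.

Step 3: Verify this is maximum:
  Matching size 6 = min(|L|, |R|) = min(6, 6), which is an upper bound, so this matching is maximum.

Maximum matching: {(1,8), (2,10), (3,11), (4,7), (5,9), (6,12)}
Size: 6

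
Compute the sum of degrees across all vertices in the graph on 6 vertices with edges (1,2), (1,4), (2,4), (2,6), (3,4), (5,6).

Step 1: Count edges incident to each vertex:
  deg(1) = 2 (neighbors: 2, 4)
  deg(2) = 3 (neighbors: 1, 4, 6)
  deg(3) = 1 (neighbors: 4)
  deg(4) = 3 (neighbors: 1, 2, 3)
  deg(5) = 1 (neighbors: 6)
  deg(6) = 2 (neighbors: 2, 5)

Step 2: Sum all degrees:
  2 + 3 + 1 + 3 + 1 + 2 = 12

Verification: sum of degrees = 2 * |E| = 2 * 6 = 12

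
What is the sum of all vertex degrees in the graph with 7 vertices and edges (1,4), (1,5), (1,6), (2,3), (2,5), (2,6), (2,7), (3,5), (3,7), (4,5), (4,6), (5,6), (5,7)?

Step 1: Count edges incident to each vertex:
  deg(1) = 3 (neighbors: 4, 5, 6)
  deg(2) = 4 (neighbors: 3, 5, 6, 7)
  deg(3) = 3 (neighbors: 2, 5, 7)
  deg(4) = 3 (neighbors: 1, 5, 6)
  deg(5) = 6 (neighbors: 1, 2, 3, 4, 6, 7)
  deg(6) = 4 (neighbors: 1, 2, 4, 5)
  deg(7) = 3 (neighbors: 2, 3, 5)

Step 2: Sum all degrees:
  3 + 4 + 3 + 3 + 6 + 4 + 3 = 26

Verification: sum of degrees = 2 * |E| = 2 * 13 = 26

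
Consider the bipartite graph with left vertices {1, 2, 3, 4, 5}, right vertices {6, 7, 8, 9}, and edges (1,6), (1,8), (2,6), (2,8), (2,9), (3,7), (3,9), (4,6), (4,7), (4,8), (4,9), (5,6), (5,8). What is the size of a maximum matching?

Step 1: List the neighbors of each left vertex:
  1: 6, 8
  2: 6, 8, 9
  3: 7, 9
  4: 6, 7, 8, 9
  5: 6, 8

Step 2: Greedily match left vertices, then look for augmenting paths:
  Match 1 -- 6
  Match 2 -- 8
  Match 3 -- 7
  Match 4 -- 9
  No augmenting path remains.

Step 3: Verify this is maximum:
  Matching size 4 = min(|L|, |R|) = min(5, 4), which is an upper bound, so this matching is maximum.

Maximum matching: {(1,6), (2,8), (3,7), (4,9)}
Size: 4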